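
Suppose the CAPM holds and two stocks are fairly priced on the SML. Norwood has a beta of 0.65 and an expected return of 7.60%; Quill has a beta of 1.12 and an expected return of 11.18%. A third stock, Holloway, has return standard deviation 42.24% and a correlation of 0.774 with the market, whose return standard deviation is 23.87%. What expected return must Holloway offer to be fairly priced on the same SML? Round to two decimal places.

MRP = (11.18% − 7.60%) / (1.12 − 0.65) = 7.6170%
R_f = 7.60% − 0.65 × 7.6170% = 2.6490%
β_Holloway = ρ·σ_i/σ_m = 0.774 × 42.24 / 23.87 = 1.3697
E(R_Holloway) = R_f + β × MRP = 2.6490% + 1.3697 × 7.6170% = 13.08%

13.08%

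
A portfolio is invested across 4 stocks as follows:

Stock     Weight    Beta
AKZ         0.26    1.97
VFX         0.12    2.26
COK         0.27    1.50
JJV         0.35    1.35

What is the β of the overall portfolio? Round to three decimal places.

β_P = Σ w_i β_i = 0.26×1.97 + 0.12×2.26 + 0.27×1.50 + 0.35×1.35 = 1.6609

1.661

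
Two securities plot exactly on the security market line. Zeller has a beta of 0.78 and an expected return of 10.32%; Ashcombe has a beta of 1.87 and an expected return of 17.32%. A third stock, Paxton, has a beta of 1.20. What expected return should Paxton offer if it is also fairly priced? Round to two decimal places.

MRP (SML slope) = (17.32% − 10.32%) / (1.87 − 0.78) = 7.00% / 1.09 = 6.4220%
R_f (intercept) = 10.32% − 0.78 × 6.4220% = 5.3108%
E(R_Paxton) = R_f + β × MRP = 5.3108% + 1.20 × 6.4220% = 13.02%

13.02%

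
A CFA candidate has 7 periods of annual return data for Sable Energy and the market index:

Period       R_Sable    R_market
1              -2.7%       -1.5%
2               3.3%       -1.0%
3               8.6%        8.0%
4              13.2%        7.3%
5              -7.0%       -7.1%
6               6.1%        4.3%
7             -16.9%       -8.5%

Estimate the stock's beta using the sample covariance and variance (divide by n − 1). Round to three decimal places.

1.471

Mean R_i = (-2.7 + 3.3 + 8.6 + 13.2 − 7.0 + 6.1 − 16.9) / 7 = 0.6571%
Mean R_m = (-1.5 − 1.0 + 8.0 + 7.3 − 7.1 + 4.3 − 8.5) / 7 = 0.2143%
Σ(R_i − R̄_i)(R_m − R̄_m) = 384.5043  ⇒  Cov = 384.5043 / 6 = 64.0841
Σ(R_m − R̄_m)² = 261.3686  ⇒  Var(R_m) = 261.3686 / 6 = 43.5614
β = Cov / Var(R_m) = 64.0841 / 43.5614 = 1.4711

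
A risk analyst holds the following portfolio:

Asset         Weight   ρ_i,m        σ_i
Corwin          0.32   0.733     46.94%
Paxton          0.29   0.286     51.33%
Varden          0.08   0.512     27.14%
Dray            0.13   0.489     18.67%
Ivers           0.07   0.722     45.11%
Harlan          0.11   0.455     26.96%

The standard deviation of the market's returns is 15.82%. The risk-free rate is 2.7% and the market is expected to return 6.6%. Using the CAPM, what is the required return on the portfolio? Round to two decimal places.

β_Corwin = 0.733 × 46.94% / 15.82% = 2.1749
β_Paxton = 0.286 × 51.33% / 15.82% = 0.9280
β_Varden = 0.512 × 27.14% / 15.82% = 0.8784
β_Dray = 0.489 × 18.67% / 15.82% = 0.5771
β_Ivers = 0.722 × 45.11% / 15.82% = 2.0587
β_Harlan = 0.455 × 26.96% / 15.82% = 0.7754
β_P = Σ w_i β_i = 0.32×2.1749 + 0.29×0.9280 + 0.08×0.8784 + 0.13×0.5771 + 0.07×2.0587 + 0.11×0.7754 = 1.3398
MRP = 6.6% − 2.7% = 3.90%
E(R_P) = R_f + β_P × MRP = 2.7% + 1.3398 × 3.9% = 7.93%

7.93%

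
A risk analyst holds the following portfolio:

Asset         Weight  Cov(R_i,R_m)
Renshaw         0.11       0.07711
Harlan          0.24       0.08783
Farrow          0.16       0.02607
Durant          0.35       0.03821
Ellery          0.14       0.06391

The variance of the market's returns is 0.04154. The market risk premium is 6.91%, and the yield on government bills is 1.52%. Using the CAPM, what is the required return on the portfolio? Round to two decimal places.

β_Renshaw = 0.07711 / 0.04154 = 1.8563
β_Harlan = 0.08783 / 0.04154 = 2.1143
β_Farrow = 0.02607 / 0.04154 = 0.6276
β_Durant = 0.03821 / 0.04154 = 0.9198
β_Ellery = 0.06391 / 0.04154 = 1.5385
β_P = Σ w_i β_i = 0.11×1.8563 + 0.24×2.1143 + 0.16×0.6276 + 0.35×0.9198 + 0.14×1.5385 = 1.3494
E(R_P) = R_f + β_P × MRP = 1.52% + 1.3494 × 6.91% = 10.84%

10.84%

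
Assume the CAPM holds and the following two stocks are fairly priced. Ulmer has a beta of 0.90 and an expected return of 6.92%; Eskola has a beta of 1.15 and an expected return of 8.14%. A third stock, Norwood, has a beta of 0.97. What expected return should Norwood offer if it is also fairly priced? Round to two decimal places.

MRP (SML slope) = (8.14% − 6.92%) / (1.15 − 0.90) = 1.22% / 0.25 = 4.8800%
R_f (intercept) = 6.92% − 0.90 × 4.8800% = 2.5280%
E(R_Norwood) = R_f + β × MRP = 2.5280% + 0.97 × 4.8800% = 7.26%

7.26%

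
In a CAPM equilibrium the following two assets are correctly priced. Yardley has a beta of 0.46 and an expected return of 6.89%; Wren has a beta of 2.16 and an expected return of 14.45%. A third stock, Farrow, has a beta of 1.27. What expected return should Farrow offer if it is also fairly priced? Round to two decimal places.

10.49%

MRP (SML slope) = (14.45% − 6.89%) / (2.16 − 0.46) = 7.56% / 1.70 = 4.4471%
R_f (intercept) = 6.89% − 0.46 × 4.4471% = 4.8443%
E(R_Farrow) = R_f + β × MRP = 4.8443% + 1.27 × 4.4471% = 10.49%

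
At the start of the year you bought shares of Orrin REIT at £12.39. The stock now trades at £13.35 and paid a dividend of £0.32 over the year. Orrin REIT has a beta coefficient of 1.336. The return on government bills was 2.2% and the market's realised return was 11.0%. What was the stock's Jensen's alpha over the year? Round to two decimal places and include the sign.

Realised HPR = (P1 + D1 − P0) / P0 = (13.35 + 0.32 − 12.39) / 12.39 = 1.28 / 12.39 = 10.3309%
MRP = 11.0% − 2.2% = 8.80%
CAPM required = R_f + β·MRP = 2.2% + 1.336 × 8.8% = 13.9568%
α = realised − required = 10.3309% − 13.9568% = -3.63%

-3.63%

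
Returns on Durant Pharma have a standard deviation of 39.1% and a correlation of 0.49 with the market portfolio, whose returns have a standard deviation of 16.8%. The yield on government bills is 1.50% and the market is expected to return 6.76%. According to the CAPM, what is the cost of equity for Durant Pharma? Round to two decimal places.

7.50%

β = ρ × σ_i / σ_m = 0.49 × 39.1% / 16.8% = 1.1404
MRP = 6.76% − 1.50% = 5.26%
E(R) = 1.50% + 1.1404 × 5.26% = 7.50%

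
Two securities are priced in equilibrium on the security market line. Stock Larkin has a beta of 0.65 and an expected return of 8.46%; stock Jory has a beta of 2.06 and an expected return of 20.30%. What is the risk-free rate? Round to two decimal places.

Both satisfy E(R) = R_f + β·MRP, so the slope of the SML is
MRP = (20.30% − 8.46%) / (2.06 − 0.65) = 11.84% / 1.41 = 8.3972%
R_f = E(R_Larkin) − β_Larkin·MRP = 8.46% − 0.65 × 8.3972% = 3.0018%

3.00%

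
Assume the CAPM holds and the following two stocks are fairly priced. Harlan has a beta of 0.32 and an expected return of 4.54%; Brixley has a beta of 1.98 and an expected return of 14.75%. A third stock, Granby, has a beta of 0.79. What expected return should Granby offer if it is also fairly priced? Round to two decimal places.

MRP (SML slope) = (14.75% − 4.54%) / (1.98 − 0.32) = 10.21% / 1.66 = 6.1506%
R_f (intercept) = 4.54% − 0.32 × 6.1506% = 2.5718%
E(R_Granby) = R_f + β × MRP = 2.5718% + 0.79 × 6.1506% = 7.43%

7.43%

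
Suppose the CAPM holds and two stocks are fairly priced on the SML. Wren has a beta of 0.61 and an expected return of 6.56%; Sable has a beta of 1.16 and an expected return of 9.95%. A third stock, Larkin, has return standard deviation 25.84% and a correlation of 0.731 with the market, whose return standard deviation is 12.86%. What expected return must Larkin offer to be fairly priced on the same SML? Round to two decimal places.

11.85%

MRP = (9.95% − 6.56%) / (1.16 − 0.61) = 6.1636%
R_f = 6.56% − 0.61 × 6.1636% = 2.8002%
β_Larkin = ρ·σ_i/σ_m = 0.731 × 25.84 / 12.86 = 1.4688
E(R_Larkin) = R_f + β × MRP = 2.8002% + 1.4688 × 6.1636% = 11.85%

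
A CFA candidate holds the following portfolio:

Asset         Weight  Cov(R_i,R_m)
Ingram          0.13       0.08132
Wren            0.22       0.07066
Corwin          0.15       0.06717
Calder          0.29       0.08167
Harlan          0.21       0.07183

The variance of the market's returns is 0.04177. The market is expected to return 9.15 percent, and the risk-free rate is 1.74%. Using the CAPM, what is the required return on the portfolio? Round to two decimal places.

β_Ingram = 0.08132 / 0.04177 = 1.9469
β_Wren = 0.07066 / 0.04177 = 1.6916
β_Corwin = 0.06717 / 0.04177 = 1.6081
β_Calder = 0.08167 / 0.04177 = 1.9552
β_Harlan = 0.07183 / 0.04177 = 1.7197
β_P = Σ w_i β_i = 0.13×1.9469 + 0.22×1.6916 + 0.15×1.6081 + 0.29×1.9552 + 0.21×1.7197 = 1.7946
MRP = 9.15% − 1.74% = 7.41%
E(R_P) = R_f + β_P × MRP = 1.74% + 1.7946 × 7.41% = 15.04%

15.04%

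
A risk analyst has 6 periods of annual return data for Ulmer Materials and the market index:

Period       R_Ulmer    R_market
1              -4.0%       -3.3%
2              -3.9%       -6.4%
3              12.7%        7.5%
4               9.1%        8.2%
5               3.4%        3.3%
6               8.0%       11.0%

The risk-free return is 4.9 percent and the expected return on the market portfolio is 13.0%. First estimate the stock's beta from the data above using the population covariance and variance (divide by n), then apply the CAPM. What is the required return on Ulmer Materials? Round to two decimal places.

12.43%

Mean R_i = (-4.0 − 3.9 + 12.7 + 9.1 + 3.4 + 8.0) / 6 = 4.2167%
Mean R_m = (-3.3 − 6.4 + 7.5 + 8.2 + 3.3 + 11.0) / 6 = 3.3833%
Σ(R_i − R̄_i)(R_m − R̄_m) = 221.6517  ⇒  Cov = 221.6517 / 6 = 36.9420
Σ(R_m − R̄_m)² = 238.5483  ⇒  Var(R_m) = 238.5483 / 6 = 39.7581
β = Cov / Var(R_m) = 36.9420 / 39.7581 = 0.9292
MRP = 13.0% − 4.9% = 8.10%
E(R) = R_f + β × MRP = 4.9% + 0.9292 × 8.1% = 12.43%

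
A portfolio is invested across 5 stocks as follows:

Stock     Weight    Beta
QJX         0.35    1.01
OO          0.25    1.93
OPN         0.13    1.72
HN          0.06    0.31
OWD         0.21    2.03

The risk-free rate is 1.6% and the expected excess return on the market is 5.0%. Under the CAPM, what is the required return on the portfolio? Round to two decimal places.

β_P = Σ w_i β_i = 0.35×1.01 + 0.25×1.93 + 0.13×1.72 + 0.06×0.31 + 0.21×2.03 = 1.5045
E(R_P) = R_f + β_P × MRP = 1.6% + 1.5045 × 5.0% = 9.12%

9.12%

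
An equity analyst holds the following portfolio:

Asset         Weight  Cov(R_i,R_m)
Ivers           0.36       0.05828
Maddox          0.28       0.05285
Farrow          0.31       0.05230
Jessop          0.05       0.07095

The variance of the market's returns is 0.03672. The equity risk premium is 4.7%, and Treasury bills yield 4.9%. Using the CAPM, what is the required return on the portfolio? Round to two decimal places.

12.01%

β_Ivers = 0.05828 / 0.03672 = 1.5871
β_Maddox = 0.05285 / 0.03672 = 1.4393
β_Farrow = 0.05230 / 0.03672 = 1.4243
β_Jessop = 0.07095 / 0.03672 = 1.9322
β_P = Σ w_i β_i = 0.36×1.5871 + 0.28×1.4393 + 0.31×1.4243 + 0.05×1.9322 = 1.5125
E(R_P) = R_f + β_P × MRP = 4.9% + 1.5125 × 4.7% = 12.01%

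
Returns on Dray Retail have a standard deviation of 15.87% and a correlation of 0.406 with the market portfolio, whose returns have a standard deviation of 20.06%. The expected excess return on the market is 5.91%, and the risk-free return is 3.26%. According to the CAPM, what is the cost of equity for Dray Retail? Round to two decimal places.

β = ρ × σ_i / σ_m = 0.406 × 15.87% / 20.06% = 0.3212
E(R) = 3.26% + 0.3212 × 5.91% = 5.16%

5.16%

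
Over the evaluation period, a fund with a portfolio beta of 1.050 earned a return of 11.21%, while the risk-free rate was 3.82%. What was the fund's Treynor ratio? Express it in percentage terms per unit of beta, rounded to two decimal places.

7.04%

Treynor = (R_P − R_f) / β_P = (11.21% − 3.82%) / 1.0500 = 7.39% / 1.0500 = 7.04%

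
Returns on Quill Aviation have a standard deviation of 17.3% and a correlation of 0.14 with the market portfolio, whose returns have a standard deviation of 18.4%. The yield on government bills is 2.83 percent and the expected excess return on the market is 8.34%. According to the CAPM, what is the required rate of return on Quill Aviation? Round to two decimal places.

β = ρ × σ_i / σ_m = 0.14 × 17.3% / 18.4% = 0.1316
E(R) = 2.83% + 0.1316 × 8.34% = 3.93%

3.93%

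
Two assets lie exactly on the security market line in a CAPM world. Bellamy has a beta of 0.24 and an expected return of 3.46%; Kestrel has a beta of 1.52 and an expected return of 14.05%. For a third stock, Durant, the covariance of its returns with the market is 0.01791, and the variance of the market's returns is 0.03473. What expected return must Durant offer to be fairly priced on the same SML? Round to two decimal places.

MRP = (14.05% − 3.46%) / (1.52 − 0.24) = 8.2734%
R_f = 3.46% − 0.24 × 8.2734% = 1.4744%
β_Durant = Cov / Var(R_m) = 0.01791 / 0.03473 = 0.5157
E(R_Durant) = R_f + β × MRP = 1.4744% + 0.5157 × 8.2734% = 5.74%

5.74%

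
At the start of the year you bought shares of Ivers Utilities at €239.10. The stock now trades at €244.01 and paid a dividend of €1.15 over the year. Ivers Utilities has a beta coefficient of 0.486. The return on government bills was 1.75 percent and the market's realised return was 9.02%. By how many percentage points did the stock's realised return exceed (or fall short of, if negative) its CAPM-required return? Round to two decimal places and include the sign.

Realised HPR = (P1 + D1 − P0) / P0 = (244.01 + 1.15 − 239.10) / 239.10 = 6.06 / 239.10 = 2.5345%
MRP = 9.02% − 1.75% = 7.27%
CAPM required = R_f + β·MRP = 1.75% + 0.486 × 7.27% = 5.28322%
α = realised − required = 2.5345% − 5.28322% = -2.75%

-2.75%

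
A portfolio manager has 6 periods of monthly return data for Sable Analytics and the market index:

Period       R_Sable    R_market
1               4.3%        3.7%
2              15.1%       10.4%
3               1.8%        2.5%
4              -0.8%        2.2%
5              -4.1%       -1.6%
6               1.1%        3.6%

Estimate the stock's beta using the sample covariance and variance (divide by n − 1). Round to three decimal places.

1.649

Mean R_i = (4.3 + 15.1 + 1.8 − 0.8 − 4.1 + 1.1) / 6 = 2.9000%
Mean R_m = (3.7 + 10.4 + 2.5 + 2.2 − 1.6 + 3.6) / 6 = 3.4667%
Σ(R_i − R̄_i)(R_m − R̄_m) = 125.8900  ⇒  Cov = 125.8900 / 5 = 25.1780
Σ(R_m − R̄_m)² = 76.3533  ⇒  Var(R_m) = 76.3533 / 5 = 15.2707
β = Cov / Var(R_m) = 25.1780 / 15.2707 = 1.6488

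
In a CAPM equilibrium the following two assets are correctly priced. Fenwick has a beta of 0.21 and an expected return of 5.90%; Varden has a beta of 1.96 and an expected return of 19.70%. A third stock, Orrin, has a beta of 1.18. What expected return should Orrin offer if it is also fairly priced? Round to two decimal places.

13.55%

MRP (SML slope) = (19.70% − 5.90%) / (1.96 − 0.21) = 13.80% / 1.75 = 7.8857%
R_f (intercept) = 5.90% − 0.21 × 7.8857% = 4.2440%
E(R_Orrin) = R_f + β × MRP = 4.2440% + 1.18 × 7.8857% = 13.55%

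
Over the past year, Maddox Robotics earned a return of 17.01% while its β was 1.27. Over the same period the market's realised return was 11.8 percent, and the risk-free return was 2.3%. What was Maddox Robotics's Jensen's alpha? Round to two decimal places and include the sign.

Market excess return = 11.8% − 2.3% = 9.50%
CAPM benchmark = R_f + β(R_m − R_f) = 2.3% + 1.27 × 9.5% = 14.3650%
α = actual − benchmark = 17.01% − 14.3650% = +2.65%

+2.65%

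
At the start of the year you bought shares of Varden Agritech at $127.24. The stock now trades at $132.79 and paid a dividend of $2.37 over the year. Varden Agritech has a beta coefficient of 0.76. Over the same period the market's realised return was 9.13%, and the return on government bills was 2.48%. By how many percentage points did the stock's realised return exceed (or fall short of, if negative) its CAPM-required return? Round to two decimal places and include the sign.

-1.31%

Realised HPR = (P1 + D1 − P0) / P0 = (132.79 + 2.37 − 127.24) / 127.24 = 7.92 / 127.24 = 6.2245%
MRP = 9.13% − 2.48% = 6.65%
CAPM required = R_f + β·MRP = 2.48% + 0.76 × 6.65% = 7.5340%
α = realised − required = 6.2245% − 7.5340% = -1.31%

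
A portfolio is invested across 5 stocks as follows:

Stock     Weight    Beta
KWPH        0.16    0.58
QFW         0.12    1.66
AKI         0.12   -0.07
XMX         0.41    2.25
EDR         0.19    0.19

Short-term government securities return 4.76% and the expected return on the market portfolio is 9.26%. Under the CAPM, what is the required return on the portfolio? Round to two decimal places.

10.35%

β_P = Σ w_i β_i = 0.16×0.58 + 0.12×1.66 + 0.12×-0.07 + 0.41×2.25 + 0.19×0.19 = 1.2422
MRP = 9.26% − 4.76% = 4.50%
E(R_P) = R_f + β_P × MRP = 4.76% + 1.2422 × 4.50% = 10.35%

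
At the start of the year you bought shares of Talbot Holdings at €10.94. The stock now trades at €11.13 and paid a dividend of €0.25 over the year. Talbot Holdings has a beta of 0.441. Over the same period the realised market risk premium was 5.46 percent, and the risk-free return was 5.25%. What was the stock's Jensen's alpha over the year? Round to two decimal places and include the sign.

-3.64%

Realised HPR = (P1 + D1 − P0) / P0 = (11.13 + 0.25 − 10.94) / 10.94 = 0.44 / 10.94 = 4.0219%
CAPM required = R_f + β·MRP = 5.25% + 0.441 × 5.46% = 7.65786%
α = realised − required = 4.0219% − 7.65786% = -3.64%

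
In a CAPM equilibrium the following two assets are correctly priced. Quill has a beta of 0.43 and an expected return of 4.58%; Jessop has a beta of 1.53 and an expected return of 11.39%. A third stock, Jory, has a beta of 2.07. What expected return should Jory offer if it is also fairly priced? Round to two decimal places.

MRP (SML slope) = (11.39% − 4.58%) / (1.53 − 0.43) = 6.81% / 1.10 = 6.1909%
R_f (intercept) = 4.58% − 0.43 × 6.1909% = 1.9179%
E(R_Jory) = R_f + β × MRP = 1.9179% + 2.07 × 6.1909% = 14.73%

14.73%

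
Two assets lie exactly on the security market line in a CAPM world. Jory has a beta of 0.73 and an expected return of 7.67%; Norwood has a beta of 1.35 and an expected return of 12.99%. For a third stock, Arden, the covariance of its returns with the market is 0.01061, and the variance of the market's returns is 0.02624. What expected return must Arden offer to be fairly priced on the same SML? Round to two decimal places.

MRP = (12.99% − 7.67%) / (1.35 − 0.73) = 8.5806%
R_f = 7.67% − 0.73 × 8.5806% = 1.4062%
β_Arden = Cov / Var(R_m) = 0.01061 / 0.02624 = 0.4043
E(R_Arden) = R_f + β × MRP = 1.4062% + 0.4043 × 8.5806% = 4.88%

4.88%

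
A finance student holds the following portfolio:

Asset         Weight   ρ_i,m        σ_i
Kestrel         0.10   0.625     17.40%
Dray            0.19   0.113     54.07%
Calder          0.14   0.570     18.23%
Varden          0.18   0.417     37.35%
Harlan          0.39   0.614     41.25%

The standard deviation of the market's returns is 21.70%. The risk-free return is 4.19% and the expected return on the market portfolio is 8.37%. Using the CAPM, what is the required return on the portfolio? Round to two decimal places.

β_Kestrel = 0.625 × 17.40% / 21.70% = 0.5012
β_Dray = 0.113 × 54.07% / 21.70% = 0.2816
β_Calder = 0.570 × 18.23% / 21.70% = 0.4789
β_Varden = 0.417 × 37.35% / 21.70% = 0.7177
β_Harlan = 0.614 × 41.25% / 21.70% = 1.1672
β_P = Σ w_i β_i = 0.10×0.5012 + 0.19×0.2816 + 0.14×0.4789 + 0.18×0.7177 + 0.39×1.1672 = 0.7551
MRP = 8.37% − 4.19% = 4.18%
E(R_P) = R_f + β_P × MRP = 4.19% + 0.7551 × 4.18% = 7.35%

7.35%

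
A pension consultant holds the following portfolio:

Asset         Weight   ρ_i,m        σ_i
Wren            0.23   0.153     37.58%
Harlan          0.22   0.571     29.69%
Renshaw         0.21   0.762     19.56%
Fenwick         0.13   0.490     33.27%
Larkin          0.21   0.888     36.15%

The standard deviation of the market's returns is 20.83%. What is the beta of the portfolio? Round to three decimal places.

β_Wren = 0.153 × 37.58% / 20.83% = 0.2760
β_Harlan = 0.571 × 29.69% / 20.83% = 0.8139
β_Renshaw = 0.762 × 19.56% / 20.83% = 0.7155
β_Fenwick = 0.490 × 33.27% / 20.83% = 0.7826
β_Larkin = 0.888 × 36.15% / 20.83% = 1.5411
β_P = Σ w_i β_i = 0.23×0.2760 + 0.22×0.8139 + 0.21×0.7155 + 0.13×0.7826 + 0.21×1.5411 = 0.8182

0.818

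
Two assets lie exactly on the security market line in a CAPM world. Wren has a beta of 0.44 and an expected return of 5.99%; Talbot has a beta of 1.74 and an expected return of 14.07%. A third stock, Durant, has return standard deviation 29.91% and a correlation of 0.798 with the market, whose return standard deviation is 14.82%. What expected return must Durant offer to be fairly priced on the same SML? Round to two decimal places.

MRP = (14.07% − 5.99%) / (1.74 − 0.44) = 6.2154%
R_f = 5.99% − 0.44 × 6.2154% = 3.2552%
β_Durant = ρ·σ_i/σ_m = 0.798 × 29.91 / 14.82 = 1.6105
E(R_Durant) = R_f + β × MRP = 3.2552% + 1.6105 × 6.2154% = 13.27%

13.27%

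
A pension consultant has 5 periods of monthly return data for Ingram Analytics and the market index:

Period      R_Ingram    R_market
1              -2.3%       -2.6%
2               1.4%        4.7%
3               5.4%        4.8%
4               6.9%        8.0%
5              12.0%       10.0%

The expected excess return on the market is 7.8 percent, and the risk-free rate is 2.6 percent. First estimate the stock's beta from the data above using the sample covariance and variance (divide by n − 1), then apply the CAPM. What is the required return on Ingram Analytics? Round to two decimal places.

10.85%

Mean R_i = (-2.3 + 1.4 + 5.4 + 6.9 + 12.0) / 5 = 4.6800%
Mean R_m = (-2.6 + 4.7 + 4.8 + 8.0 + 10.0) / 5 = 4.9800%
Σ(R_i − R̄_i)(R_m − R̄_m) = 97.1480  ⇒  Cov = 97.1480 / 4 = 24.2870
Σ(R_m − R̄_m)² = 91.8880  ⇒  Var(R_m) = 91.8880 / 4 = 22.9720
β = Cov / Var(R_m) = 24.2870 / 22.9720 = 1.0572
E(R) = R_f + β × MRP = 2.6% + 1.0572 × 7.8% = 10.85%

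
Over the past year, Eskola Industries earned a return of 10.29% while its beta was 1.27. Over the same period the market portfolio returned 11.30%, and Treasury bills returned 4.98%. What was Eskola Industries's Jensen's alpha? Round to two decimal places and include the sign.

-2.72%

Market excess return = 11.30% − 4.98% = 6.32%
CAPM benchmark = R_f + β(R_m − R_f) = 4.98% + 1.27 × 6.32% = 13.0064%
α = actual − benchmark = 10.29% − 13.0064% = -2.72%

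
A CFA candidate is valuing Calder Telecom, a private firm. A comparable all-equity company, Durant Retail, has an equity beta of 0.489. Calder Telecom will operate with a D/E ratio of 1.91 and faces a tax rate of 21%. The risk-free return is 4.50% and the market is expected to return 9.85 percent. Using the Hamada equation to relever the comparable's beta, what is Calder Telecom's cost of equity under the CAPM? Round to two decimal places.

β_L = β_U × [1 + (1 − t)(D/E)] = 0.489 × [1 + (1 − 0.21) × 1.91]
    = 0.489 × [1 + 0.79 × 1.91] = 0.489 × 2.5089 = 1.2269
MRP = 9.85% − 4.50% = 5.35%
E(R) = R_f + β_L × MRP = 4.50% + 1.2269 × 5.35% = 11.06%

11.06%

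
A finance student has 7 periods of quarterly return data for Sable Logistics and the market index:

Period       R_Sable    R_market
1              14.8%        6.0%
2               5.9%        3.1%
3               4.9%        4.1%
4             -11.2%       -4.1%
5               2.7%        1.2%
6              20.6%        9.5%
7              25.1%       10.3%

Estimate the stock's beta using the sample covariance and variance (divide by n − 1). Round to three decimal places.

2.443

Mean R_i = (14.8 + 5.9 + 4.9 − 11.2 + 2.7 + 20.6 + 25.1) / 7 = 8.9714%
Mean R_m = (6.0 + 3.1 + 4.1 − 4.1 + 1.2 + 9.5 + 10.3) / 7 = 4.3000%
Σ(R_i − R̄_i)(R_m − R̄_m) = 360.5300  ⇒  Cov = 360.5300 / 6 = 60.0883
Σ(R_m − R̄_m)² = 147.5800  ⇒  Var(R_m) = 147.5800 / 6 = 24.5967
β = Cov / Var(R_m) = 60.0883 / 24.5967 = 2.4429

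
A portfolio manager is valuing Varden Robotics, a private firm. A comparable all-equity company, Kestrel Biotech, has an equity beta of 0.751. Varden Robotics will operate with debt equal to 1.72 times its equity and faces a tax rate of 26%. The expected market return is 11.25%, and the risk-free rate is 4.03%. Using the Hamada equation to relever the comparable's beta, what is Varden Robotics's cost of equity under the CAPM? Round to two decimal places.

β_L = β_U × [1 + (1 − t)(D/E)] = 0.751 × [1 + (1 − 0.26) × 1.72]
    = 0.751 × [1 + 0.74 × 1.72] = 0.751 × 2.2728 = 1.7069
MRP = 11.25% − 4.03% = 7.22%
E(R) = R_f + β_L × MRP = 4.03% + 1.7069 × 7.22% = 16.35%

16.35%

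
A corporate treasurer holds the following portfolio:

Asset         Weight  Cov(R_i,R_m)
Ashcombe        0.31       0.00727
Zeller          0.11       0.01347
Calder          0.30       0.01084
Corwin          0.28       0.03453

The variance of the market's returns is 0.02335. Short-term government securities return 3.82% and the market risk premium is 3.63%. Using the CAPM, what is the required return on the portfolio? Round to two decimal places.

6.41%

β_Ashcombe = 0.00727 / 0.02335 = 0.3113
β_Zeller = 0.01347 / 0.02335 = 0.5769
β_Calder = 0.01084 / 0.02335 = 0.4642
β_Corwin = 0.03453 / 0.02335 = 1.4788
β_P = Σ w_i β_i = 0.31×0.3113 + 0.11×0.5769 + 0.30×0.4642 + 0.28×1.4788 = 0.7133
E(R_P) = R_f + β_P × MRP = 3.82% + 0.7133 × 3.63% = 6.41%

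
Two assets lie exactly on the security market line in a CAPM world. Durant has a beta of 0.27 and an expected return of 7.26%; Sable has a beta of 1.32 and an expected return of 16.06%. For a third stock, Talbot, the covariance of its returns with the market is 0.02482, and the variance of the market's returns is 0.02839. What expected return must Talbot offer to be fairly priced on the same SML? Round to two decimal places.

12.32%

MRP = (16.06% − 7.26%) / (1.32 − 0.27) = 8.3810%
R_f = 7.26% − 0.27 × 8.3810% = 4.9971%
β_Talbot = Cov / Var(R_m) = 0.02482 / 0.02839 = 0.8743
E(R_Talbot) = R_f + β × MRP = 4.9971% + 0.8743 × 8.3810% = 12.32%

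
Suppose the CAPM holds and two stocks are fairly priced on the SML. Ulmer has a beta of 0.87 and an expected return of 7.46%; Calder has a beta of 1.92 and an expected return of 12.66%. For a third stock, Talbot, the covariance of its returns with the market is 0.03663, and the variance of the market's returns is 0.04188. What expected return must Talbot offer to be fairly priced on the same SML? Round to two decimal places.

MRP = (12.66% − 7.46%) / (1.92 − 0.87) = 4.9524%
R_f = 7.46% − 0.87 × 4.9524% = 3.1514%
β_Talbot = Cov / Var(R_m) = 0.03663 / 0.04188 = 0.8746
E(R_Talbot) = R_f + β × MRP = 3.1514% + 0.8746 × 4.9524% = 7.48%

7.48%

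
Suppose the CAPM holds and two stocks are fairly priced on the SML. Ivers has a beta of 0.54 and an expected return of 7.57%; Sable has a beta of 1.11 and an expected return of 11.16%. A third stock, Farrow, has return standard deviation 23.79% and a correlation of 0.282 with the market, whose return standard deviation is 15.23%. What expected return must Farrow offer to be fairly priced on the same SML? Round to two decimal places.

MRP = (11.16% − 7.57%) / (1.11 − 0.54) = 6.2982%
R_f = 7.57% − 0.54 × 6.2982% = 4.1690%
β_Farrow = ρ·σ_i/σ_m = 0.282 × 23.79 / 15.23 = 0.4405
E(R_Farrow) = R_f + β × MRP = 4.1690% + 0.4405 × 6.2982% = 6.94%

6.94%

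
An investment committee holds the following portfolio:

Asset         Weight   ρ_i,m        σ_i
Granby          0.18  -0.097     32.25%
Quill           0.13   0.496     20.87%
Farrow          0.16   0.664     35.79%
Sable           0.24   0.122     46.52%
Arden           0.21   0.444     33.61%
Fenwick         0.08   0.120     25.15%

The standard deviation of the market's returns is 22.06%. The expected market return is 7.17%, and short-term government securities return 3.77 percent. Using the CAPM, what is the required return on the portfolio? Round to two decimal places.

5.21%

β_Granby = -0.097 × 32.25% / 22.06% = -0.1418
β_Quill = 0.496 × 20.87% / 22.06% = 0.4692
β_Farrow = 0.664 × 35.79% / 22.06% = 1.0773
β_Sable = 0.122 × 46.52% / 22.06% = 0.2573
β_Arden = 0.444 × 33.61% / 22.06% = 0.6765
β_Fenwick = 0.120 × 25.15% / 22.06% = 0.1368
β_P = Σ w_i β_i = 0.18×-0.1418 + 0.13×0.4692 + 0.16×1.0773 + 0.24×0.2573 + 0.21×0.6765 + 0.08×0.1368 = 0.4226
MRP = 7.17% − 3.77% = 3.40%
E(R_P) = R_f + β_P × MRP = 3.77% + 0.4226 × 3.40% = 5.21%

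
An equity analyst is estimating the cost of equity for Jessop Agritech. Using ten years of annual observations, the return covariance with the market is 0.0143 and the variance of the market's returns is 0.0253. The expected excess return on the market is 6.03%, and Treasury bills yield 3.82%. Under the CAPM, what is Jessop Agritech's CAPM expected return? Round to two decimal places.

7.23%

β = Cov(R_i, R_m) / Var(R_m) = 0.0143 / 0.0253 = 0.5652
E(R) = R_f + β × MRP = 3.82% + 0.5652 × 6.03% = 7.23%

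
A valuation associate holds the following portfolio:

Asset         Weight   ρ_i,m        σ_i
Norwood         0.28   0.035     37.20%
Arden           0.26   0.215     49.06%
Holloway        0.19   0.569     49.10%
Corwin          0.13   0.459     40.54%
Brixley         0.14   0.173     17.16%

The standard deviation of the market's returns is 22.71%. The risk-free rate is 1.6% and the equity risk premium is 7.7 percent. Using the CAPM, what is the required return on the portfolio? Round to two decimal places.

β_Norwood = 0.035 × 37.20% / 22.71% = 0.0573
β_Arden = 0.215 × 49.06% / 22.71% = 0.4645
β_Holloway = 0.569 × 49.10% / 22.71% = 1.2302
β_Corwin = 0.459 × 40.54% / 22.71% = 0.8194
β_Brixley = 0.173 × 17.16% / 22.71% = 0.1307
β_P = Σ w_i β_i = 0.28×0.0573 + 0.26×0.4645 + 0.19×1.2302 + 0.13×0.8194 + 0.14×0.1307 = 0.4954
E(R_P) = R_f + β_P × MRP = 1.6% + 0.4954 × 7.7% = 5.41%

5.41%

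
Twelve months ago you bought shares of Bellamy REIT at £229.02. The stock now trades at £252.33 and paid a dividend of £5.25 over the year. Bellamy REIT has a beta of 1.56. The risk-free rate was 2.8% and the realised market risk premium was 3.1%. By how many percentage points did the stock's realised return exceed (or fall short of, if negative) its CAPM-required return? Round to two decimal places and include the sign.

+4.83%

Realised HPR = (P1 + D1 − P0) / P0 = (252.33 + 5.25 − 229.02) / 229.02 = 28.56 / 229.02 = 12.4705%
CAPM required = R_f + β·MRP = 2.8% + 1.56 × 3.1% = 7.6360%
α = realised − required = 12.4705% − 7.6360% = +4.83%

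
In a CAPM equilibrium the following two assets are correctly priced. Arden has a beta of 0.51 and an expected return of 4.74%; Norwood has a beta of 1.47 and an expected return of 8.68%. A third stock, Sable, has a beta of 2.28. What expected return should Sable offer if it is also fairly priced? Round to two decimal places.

MRP (SML slope) = (8.68% − 4.74%) / (1.47 − 0.51) = 3.94% / 0.96 = 4.1042%
R_f (intercept) = 4.74% − 0.51 × 4.1042% = 2.6469%
E(R_Sable) = R_f + β × MRP = 2.6469% + 2.28 × 4.1042% = 12.00%

12.00%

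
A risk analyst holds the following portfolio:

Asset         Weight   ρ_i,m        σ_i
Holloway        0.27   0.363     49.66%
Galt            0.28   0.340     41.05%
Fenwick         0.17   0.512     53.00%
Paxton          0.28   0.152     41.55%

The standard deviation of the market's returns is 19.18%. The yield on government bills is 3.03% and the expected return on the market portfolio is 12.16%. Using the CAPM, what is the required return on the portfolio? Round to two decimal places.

β_Holloway = 0.363 × 49.66% / 19.18% = 0.9399
β_Galt = 0.340 × 41.05% / 19.18% = 0.7277
β_Fenwick = 0.512 × 53.00% / 19.18% = 1.4148
β_Paxton = 0.152 × 41.55% / 19.18% = 0.3293
β_P = Σ w_i β_i = 0.27×0.9399 + 0.28×0.7277 + 0.17×1.4148 + 0.28×0.3293 = 0.7902
MRP = 12.16% − 3.03% = 9.13%
E(R_P) = R_f + β_P × MRP = 3.03% + 0.7902 × 9.13% = 10.24%

10.24%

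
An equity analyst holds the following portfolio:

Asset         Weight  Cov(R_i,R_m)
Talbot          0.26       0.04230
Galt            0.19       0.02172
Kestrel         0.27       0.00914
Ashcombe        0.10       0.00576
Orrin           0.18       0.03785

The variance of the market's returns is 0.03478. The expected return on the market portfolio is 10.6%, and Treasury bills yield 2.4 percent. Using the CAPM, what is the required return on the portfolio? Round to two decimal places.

β_Talbot = 0.04230 / 0.03478 = 1.2162
β_Galt = 0.02172 / 0.03478 = 0.6245
β_Kestrel = 0.00914 / 0.03478 = 0.2628
β_Ashcombe = 0.00576 / 0.03478 = 0.1656
β_Orrin = 0.03785 / 0.03478 = 1.0883
β_P = Σ w_i β_i = 0.26×1.2162 + 0.19×0.6245 + 0.27×0.2628 + 0.10×0.1656 + 0.18×1.0883 = 0.7183
MRP = 10.6% − 2.4% = 8.20%
E(R_P) = R_f + β_P × MRP = 2.4% + 0.7183 × 8.2% = 8.29%

8.29%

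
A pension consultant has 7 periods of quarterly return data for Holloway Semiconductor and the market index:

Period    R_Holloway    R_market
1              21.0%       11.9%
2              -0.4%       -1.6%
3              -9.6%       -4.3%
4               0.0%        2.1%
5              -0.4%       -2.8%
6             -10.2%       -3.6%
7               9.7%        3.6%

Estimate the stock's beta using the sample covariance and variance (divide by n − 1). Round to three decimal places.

1.814

Mean R_i = (21.0 − 0.4 − 9.6 + 0.0 − 0.4 − 10.2 + 9.7) / 7 = 1.4429%
Mean R_m = (11.9 − 1.6 − 4.3 + 2.1 − 2.8 − 3.6 + 3.6) / 7 = 0.7571%
Σ(R_i − R̄_i)(R_m − R̄_m) = 356.9329  ⇒  Cov = 356.9329 / 6 = 59.4888
Σ(R_m − R̄_m)² = 196.8171  ⇒  Var(R_m) = 196.8171 / 6 = 32.8029
β = Cov / Var(R_m) = 59.4888 / 32.8029 = 1.8135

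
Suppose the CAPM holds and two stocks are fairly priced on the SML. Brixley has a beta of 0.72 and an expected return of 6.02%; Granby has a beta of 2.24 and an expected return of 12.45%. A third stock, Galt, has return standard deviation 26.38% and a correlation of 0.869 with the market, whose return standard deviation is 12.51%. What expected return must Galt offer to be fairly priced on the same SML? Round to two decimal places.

MRP = (12.45% − 6.02%) / (2.24 − 0.72) = 4.2303%
R_f = 6.02% − 0.72 × 4.2303% = 2.9742%
β_Galt = ρ·σ_i/σ_m = 0.869 × 26.38 / 12.51 = 1.8325
E(R_Galt) = R_f + β × MRP = 2.9742% + 1.8325 × 4.2303% = 10.73%

10.73%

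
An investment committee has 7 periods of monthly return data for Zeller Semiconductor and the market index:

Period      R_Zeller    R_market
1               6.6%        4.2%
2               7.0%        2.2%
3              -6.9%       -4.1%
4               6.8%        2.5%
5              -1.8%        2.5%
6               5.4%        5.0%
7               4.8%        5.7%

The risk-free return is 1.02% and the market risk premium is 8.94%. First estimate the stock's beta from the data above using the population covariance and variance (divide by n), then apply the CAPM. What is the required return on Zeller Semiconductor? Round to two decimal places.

Mean R_i = (6.6 + 7.0 − 6.9 + 6.8 − 1.8 + 5.4 + 4.8) / 7 = 3.1286%
Mean R_m = (4.2 + 2.2 − 4.1 + 2.5 + 2.5 + 5.0 + 5.7) / 7 = 2.5714%
Σ(R_i − R̄_i)(R_m − R̄_m) = 81.9557  ⇒  Cov = 81.9557 / 7 = 11.7080
Σ(R_m − R̄_m)² = 62.9943  ⇒  Var(R_m) = 62.9943 / 7 = 8.9992
β = Cov / Var(R_m) = 11.7080 / 8.9992 = 1.3010
E(R) = R_f + β × MRP = 1.02% + 1.3010 × 8.94% = 12.65%

12.65%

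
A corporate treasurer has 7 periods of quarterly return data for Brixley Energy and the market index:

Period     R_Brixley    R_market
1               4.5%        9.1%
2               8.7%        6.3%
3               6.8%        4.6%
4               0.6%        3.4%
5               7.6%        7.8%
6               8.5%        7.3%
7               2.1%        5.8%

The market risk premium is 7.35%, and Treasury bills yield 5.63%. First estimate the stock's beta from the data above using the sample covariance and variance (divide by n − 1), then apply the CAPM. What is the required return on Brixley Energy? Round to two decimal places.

Mean R_i = (4.5 + 8.7 + 6.8 + 0.6 + 7.6 + 8.5 + 2.1) / 7 = 5.5429%
Mean R_m = (9.1 + 6.3 + 4.6 + 3.4 + 7.8 + 7.3 + 5.8) / 7 = 6.3286%
Σ(R_i − R̄_i)(R_m − R̄_m) = 17.0414  ⇒  Cov = 17.0414 / 6 = 2.8402
Σ(R_m − R̄_m)² = 22.6343  ⇒  Var(R_m) = 22.6343 / 6 = 3.7724
β = Cov / Var(R_m) = 2.8402 / 3.7724 = 0.7529
E(R) = R_f + β × MRP = 5.63% + 0.7529 × 7.35% = 11.16%

11.16%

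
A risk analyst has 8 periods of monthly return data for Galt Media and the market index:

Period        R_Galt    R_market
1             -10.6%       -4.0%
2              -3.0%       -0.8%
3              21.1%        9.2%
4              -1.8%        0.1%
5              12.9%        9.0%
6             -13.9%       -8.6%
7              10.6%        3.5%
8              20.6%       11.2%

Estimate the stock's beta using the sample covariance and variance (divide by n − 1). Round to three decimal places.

1.891

Mean R_i = (-10.6 − 3.0 + 21.1 − 1.8 + 12.9 − 13.9 + 10.6 + 20.6) / 8 = 4.4875%
Mean R_m = (-4.0 − 0.8 + 9.2 + 0.1 + 9.0 − 8.6 + 3.5 + 11.2) / 8 = 2.4500%
Σ(R_i − R̄_i)(R_m − R̄_m) = 654.2450  ⇒  Cov = 654.2450 / 7 = 93.4636
Σ(R_m − R̄_m)² = 345.9200  ⇒  Var(R_m) = 345.9200 / 7 = 49.4171
β = Cov / Var(R_m) = 93.4636 / 49.4171 = 1.8913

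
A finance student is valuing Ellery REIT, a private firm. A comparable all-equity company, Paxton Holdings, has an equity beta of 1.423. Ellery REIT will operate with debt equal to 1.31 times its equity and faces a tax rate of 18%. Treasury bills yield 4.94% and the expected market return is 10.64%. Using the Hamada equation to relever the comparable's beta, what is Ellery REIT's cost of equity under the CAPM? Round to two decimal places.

21.76%

β_L = β_U × [1 + (1 − t)(D/E)] = 1.423 × [1 + (1 − 0.18) × 1.31]
    = 1.423 × [1 + 0.82 × 1.31] = 1.423 × 2.0742 = 2.9516
MRP = 10.64% − 4.94% = 5.70%
E(R) = R_f + β_L × MRP = 4.94% + 2.9516 × 5.70% = 21.76%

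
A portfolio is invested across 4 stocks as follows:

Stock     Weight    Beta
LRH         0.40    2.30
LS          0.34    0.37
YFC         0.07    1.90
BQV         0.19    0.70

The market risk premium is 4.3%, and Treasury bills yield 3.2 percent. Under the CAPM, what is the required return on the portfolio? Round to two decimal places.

8.84%

β_P = Σ w_i β_i = 0.40×2.30 + 0.34×0.37 + 0.07×1.90 + 0.19×0.70 = 1.3118
E(R_P) = R_f + β_P × MRP = 3.2% + 1.3118 × 4.3% = 8.84%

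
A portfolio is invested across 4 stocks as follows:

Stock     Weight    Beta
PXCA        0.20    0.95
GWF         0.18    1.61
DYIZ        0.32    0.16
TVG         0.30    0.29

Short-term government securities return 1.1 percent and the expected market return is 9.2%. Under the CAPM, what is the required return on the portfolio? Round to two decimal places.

β_P = Σ w_i β_i = 0.20×0.95 + 0.18×1.61 + 0.32×0.16 + 0.30×0.29 = 0.6180
MRP = 9.2% − 1.1% = 8.10%
E(R_P) = R_f + β_P × MRP = 1.1% + 0.6180 × 8.1% = 6.11%

6.11%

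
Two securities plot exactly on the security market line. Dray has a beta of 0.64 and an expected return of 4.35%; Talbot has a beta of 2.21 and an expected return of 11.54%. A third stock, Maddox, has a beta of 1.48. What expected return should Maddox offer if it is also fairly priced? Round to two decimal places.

MRP (SML slope) = (11.54% − 4.35%) / (2.21 − 0.64) = 7.19% / 1.57 = 4.5796%
R_f (intercept) = 4.35% − 0.64 × 4.5796% = 1.4191%
E(R_Maddox) = R_f + β × MRP = 1.4191% + 1.48 × 4.5796% = 8.20%

8.20%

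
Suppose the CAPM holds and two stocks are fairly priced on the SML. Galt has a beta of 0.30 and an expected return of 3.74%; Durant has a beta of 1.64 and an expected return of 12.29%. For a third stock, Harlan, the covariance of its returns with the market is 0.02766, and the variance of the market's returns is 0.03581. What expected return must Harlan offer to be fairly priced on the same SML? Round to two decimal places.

MRP = (12.29% − 3.74%) / (1.64 − 0.30) = 6.3806%
R_f = 3.74% − 0.30 × 6.3806% = 1.8258%
β_Harlan = Cov / Var(R_m) = 0.02766 / 0.03581 = 0.7724
E(R_Harlan) = R_f + β × MRP = 1.8258% + 0.7724 × 6.3806% = 6.75%

6.75%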